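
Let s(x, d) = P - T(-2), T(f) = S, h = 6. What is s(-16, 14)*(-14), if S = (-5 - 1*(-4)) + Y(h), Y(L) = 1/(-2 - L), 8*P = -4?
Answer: -35/4 ≈ -8.7500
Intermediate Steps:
P = -1/2 (P = (1/8)*(-4) = -1/2 ≈ -0.50000)
S = -9/8 (S = (-5 - 1*(-4)) - 1/(2 + 6) = (-5 + 4) - 1/8 = -1 - 1*1/8 = -1 - 1/8 = -9/8 ≈ -1.1250)
T(f) = -9/8
s(x, d) = 5/8 (s(x, d) = -1/2 - 1*(-9/8) = -1/2 + 9/8 = 5/8)
s(-16, 14)*(-14) = (5/8)*(-14) = -35/4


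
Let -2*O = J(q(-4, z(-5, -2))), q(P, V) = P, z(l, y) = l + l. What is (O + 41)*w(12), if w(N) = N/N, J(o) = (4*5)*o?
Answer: 81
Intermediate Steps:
z(l, y) = 2*l
J(o) = 20*o
O = 40 (O = -10*(-4) = -½*(-80) = 40)
w(N) = 1
(O + 41)*w(12) = (40 + 41)*1 = 81*1 = 81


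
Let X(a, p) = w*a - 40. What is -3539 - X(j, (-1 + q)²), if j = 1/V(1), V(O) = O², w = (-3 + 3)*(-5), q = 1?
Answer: -3499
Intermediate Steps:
w = 0 (w = 0*(-5) = 0)
j = 1 (j = 1/(1²) = 1/1 = 1)
X(a, p) = -40 (X(a, p) = 0*a - 40 = 0 - 40 = -40)
-3539 - X(j, (-1 + q)²) = -3539 - 1*(-40) = -3539 + 40 = -3499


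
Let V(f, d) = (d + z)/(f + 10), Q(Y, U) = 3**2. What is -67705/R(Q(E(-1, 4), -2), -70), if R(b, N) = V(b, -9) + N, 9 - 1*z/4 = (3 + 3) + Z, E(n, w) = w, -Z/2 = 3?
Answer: 1286395/1303 ≈ 987.26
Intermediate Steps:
Z = -6 (Z = -2*3 = -6)
Q(Y, U) = 9
z = 36 (z = 36 - 4*((3 + 3) - 6) = 36 - 4*(6 - 6) = 36 - 4*0 = 36 + 0 = 36)
V(f, d) = (36 + d)/(10 + f) (V(f, d) = (d + 36)/(f + 10) = (36 + d)/(10 + f))
R(b, N) = N + 27/(10 + b) (R(b, N) = (36 - 9)/(10 + b) + N = 27/(10 + b) + N = N + 27/(10 + b))
-67705/R(Q(E(-1, 4), -2), -70) = -67705*(10 + 9)/(27 - 70*(10 + 9)) = -67705*19/(27 - 70*19) = -67705*19/(27 - 1330) = -67705/((1/19)*(-1303)) = -67705/(-1303/19) = -67705*(-19/1303) = 1286395/1303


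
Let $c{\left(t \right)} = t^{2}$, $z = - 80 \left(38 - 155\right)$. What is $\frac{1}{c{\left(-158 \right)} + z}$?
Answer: $\frac{1}{34324} \approx 2.9134 \cdot 10^{-5}$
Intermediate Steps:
$z = 9360$ ($z = \left(-80\right) \left(-117\right) = 9360$)
$\frac{1}{c{\left(-158 \right)} + z} = \frac{1}{\left(-158\right)^{2} + 9360} = \frac{1}{24964 + 9360} = \frac{1}{34324}$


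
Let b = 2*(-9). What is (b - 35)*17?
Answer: -901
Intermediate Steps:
b = -18
(b - 35)*17 = (-18 - 35)*17 = -53*17 = -901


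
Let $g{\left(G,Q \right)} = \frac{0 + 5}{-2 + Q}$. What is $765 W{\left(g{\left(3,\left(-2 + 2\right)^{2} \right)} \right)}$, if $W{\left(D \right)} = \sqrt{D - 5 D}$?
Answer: $765 \sqrt{10} \approx 2419.1$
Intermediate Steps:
$g{\left(G,Q \right)} = \frac{5}{-2 + Q}$
$W{\left(D \right)} = 2 \sqrt{- D}$ ($W{\left(D \right)} = \sqrt{- 4 D} = 2 \sqrt{- D}$)
$765 W{\left(g{\left(3,\left(-2 + 2\right)^{2} \right)} \right)} = 765 \cdot 2 \sqrt{- \frac{5}{-2 + \left(-2 + 2\right)^{2}}} = 765 \cdot 2 \sqrt{- \frac{5}{-2 + 0^{2}}} = 765 \cdot 2 \sqrt{- \frac{5}{-2 + 0}} = 765 \cdot 2 \sqrt{- \frac{5}{-2}} = 765 \cdot 2 \sqrt{- \frac{5 \left(-1\right)}{2}} = 765 \cdot 2 \sqrt{\left(-1\right) \left(- \frac{5}{2}\right)} = 765 \cdot 2 \sqrt{\frac{5}{2}} = 765 \cdot 2 \frac{\sqrt{10}}{2} = 765 \sqrt{10}$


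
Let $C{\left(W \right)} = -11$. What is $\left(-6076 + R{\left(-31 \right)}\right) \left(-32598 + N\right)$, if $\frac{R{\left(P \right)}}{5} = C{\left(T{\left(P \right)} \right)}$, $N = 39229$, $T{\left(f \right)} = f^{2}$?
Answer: $-40654661$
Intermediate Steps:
$R{\left(P \right)} = -55$ ($R{\left(P \right)} = 5 \left(-11\right) = -55$)
$\left(-6076 + R{\left(-31 \right)}\right) \left(-32598 + N\right) = \left(-6076 - 55\right) \left(-32598 + 39229\right) = \left(-6131\right) 6631 = -40654661$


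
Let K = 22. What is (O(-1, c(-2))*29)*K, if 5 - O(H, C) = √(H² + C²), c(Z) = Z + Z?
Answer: 3190 - 638*√17 ≈ 559.46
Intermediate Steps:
c(Z) = 2*Z
O(H, C) = 5 - √(C² + H²) (O(H, C) = 5 - √(H² + C²) = 5 - √(C² + H²))
(O(-1, c(-2))*29)*K = ((5 - √((2*(-2))² + (-1)²))*29)*22 = ((5 - √((-4)² + 1))*29)*22 = ((5 - √(16 + 1))*29)*22 = ((5 - √17)*29)*22 = (145 - 29*√17)*22 = 3190 - 638*√17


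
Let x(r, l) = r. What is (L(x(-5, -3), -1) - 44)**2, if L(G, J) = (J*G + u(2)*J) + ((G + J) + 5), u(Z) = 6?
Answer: 2116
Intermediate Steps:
L(G, J) = 5 + G + 7*J + G*J (L(G, J) = (J*G + 6*J) + ((G + J) + 5) = (G*J + 6*J) + (5 + G + J) = (6*J + G*J) + (5 + G + J) = 5 + G + 7*J + G*J)
(L(x(-5, -3), -1) - 44)**2 = ((5 - 5 + 7*(-1) - 5*(-1)) - 44)**2 = ((5 - 5 - 7 + 5) - 44)**2 = (-2 - 44)**2 = (-46)**2 = 2116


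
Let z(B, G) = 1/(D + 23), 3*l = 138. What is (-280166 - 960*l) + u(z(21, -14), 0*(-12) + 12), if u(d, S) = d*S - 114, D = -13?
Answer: -1622194/5 ≈ -3.2444e+5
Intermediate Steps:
l = 46 (l = (1/3)*138 = 46)
z(B, G) = 1/10 (z(B, G) = 1/(-13 + 23) = 1/10)
u(d, S) = -114 + S*d (u(d, S) = S*d - 114 = -114 + S*d)
(-280166 - 960*l) + u(z(21, -14), 0*(-12) + 12) = (-280166 - 960*46) + (-114 + (0*(-12) + 12)*(1/10)) = (-280166 - 44160) + (-114 + (0 + 12)*(1/10)) = -324326 + (-114 + 12*(1/10)) = -324326 + (-114 + 6/5) = -324326 - 564/5 = -1622194/5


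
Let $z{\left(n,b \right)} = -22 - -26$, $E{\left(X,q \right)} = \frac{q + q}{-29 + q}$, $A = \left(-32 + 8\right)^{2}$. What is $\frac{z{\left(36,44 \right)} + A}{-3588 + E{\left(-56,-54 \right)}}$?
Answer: $- \frac{12035}{74424} \approx -0.16171$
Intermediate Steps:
$A = 576$ ($A = \left(-24\right)^{2} = 576$)
$E{\left(X,q \right)} = \frac{2 q}{-29 + q}$
$z{\left(n,b \right)} = 4$ ($z{\left(n,b \right)} = -22 + 26 = 4$)
$\frac{z{\left(36,44 \right)} + A}{-3588 + E{\left(-56,-54 \right)}} = \frac{4 + 576}{-3588 + 2 \left(-54\right) \frac{1}{-29 - 54}} = \frac{580}{-3588 + 2 \left(-54\right) \frac{1}{-83}} = \frac{580}{-3588 + 2 \left(-54\right) \left(- \frac{1}{83}\right)} = \frac{580}{-3588 + \frac{108}{83}} = \frac{580}{- \frac{297696}{83}} = 580 \left(- \frac{83}{297696}\right) = - \frac{12035}{74424}$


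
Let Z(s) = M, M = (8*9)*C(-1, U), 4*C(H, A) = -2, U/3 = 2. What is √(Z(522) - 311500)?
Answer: 4*I*√19471 ≈ 558.15*I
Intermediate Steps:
U = 6 (U = 3*2 = 6)
C(H, A) = -½ (C(H, A) = (¼)*(-2) = -½)
M = -36 (M = (8*9)*(-½) = 72*(-½) = -36)
Z(s) = -36
√(Z(522) - 311500) = √(-36 - 311500) = √(-311536) = 4*I*√19471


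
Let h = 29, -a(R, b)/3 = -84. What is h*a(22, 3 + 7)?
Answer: 7308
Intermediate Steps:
a(R, b) = 252 (a(R, b) = -3*(-84) = 252)
h*a(22, 3 + 7) = 29*252 = 7308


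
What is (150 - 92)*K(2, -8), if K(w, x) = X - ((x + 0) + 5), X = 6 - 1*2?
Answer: 406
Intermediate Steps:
X = 4 (X = 6 - 2 = 4)
K(w, x) = -1 - x (K(w, x) = 4 - ((x + 0) + 5) = 4 - (x + 5) = 4 - (5 + x) = 4 + (-5 - x) = -1 - x)
(150 - 92)*K(2, -8) = (150 - 92)*(-1 - 1*(-8)) = 58*(-1 + 8) = 58*7 = 406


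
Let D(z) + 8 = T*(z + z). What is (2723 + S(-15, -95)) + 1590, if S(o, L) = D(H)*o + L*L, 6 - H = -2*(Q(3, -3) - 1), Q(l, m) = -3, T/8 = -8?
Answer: 9618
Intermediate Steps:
T = -64 (T = 8*(-8) = -64)
H = -2 (H = 6 - (-2)*(-3 - 1) = 6 - (-2)*(-4) = 6 - 1*8 = 6 - 8 = -2)
D(z) = -8 - 128*z (D(z) = -8 - 64*(z + z) = -8 - 128*z)
S(o, L) = L² + 248*o (S(o, L) = (-8 - 128*(-2))*o + L*L = (-8 + 256)*o + L² = 248*o + L² = L² + 248*o)
(2723 + S(-15, -95)) + 1590 = (2723 + ((-95)² + 248*(-15))) + 1590 = (2723 + (9025 - 3720)) + 1590 = (2723 + 5305) + 1590 = 8028 + 1590 = 9618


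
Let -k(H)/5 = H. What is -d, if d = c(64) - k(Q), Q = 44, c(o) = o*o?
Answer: -4316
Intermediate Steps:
c(o) = o²
k(H) = -5*H
d = 4316 (d = 64² - (-5)*44 = 4096 - 1*(-220) = 4096 + 220 = 4316)
-d = -1*4316 = -4316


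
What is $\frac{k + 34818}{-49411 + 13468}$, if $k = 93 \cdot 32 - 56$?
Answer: $- \frac{37738}{35943} \approx -1.0499$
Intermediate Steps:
$k = 2920$ ($k = 2976 - 56 = 2920$)
$\frac{k + 34818}{-49411 + 13468} = \frac{2920 + 34818}{-49411 + 13468} = \frac{37738}{-35943} = 37738 \left(- \frac{1}{35943}\right) = - \frac{37738}{35943}$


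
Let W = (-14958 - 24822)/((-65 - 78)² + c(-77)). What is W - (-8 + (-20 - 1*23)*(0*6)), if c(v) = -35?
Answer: 61766/10207 ≈ 6.0513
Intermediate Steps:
W = -19890/10207 (W = (-14958 - 24822)/((-65 - 78)² - 35) = -39780/((-143)² - 35) = -39780/(20449 - 35) = -39780/20414 = -39780*1/20414 = -19890/10207 ≈ -1.9487)
W - (-8 + (-20 - 1*23)*(0*6)) = -19890/10207 - (-8 + (-20 - 1*23)*(0*6)) = -19890/10207 - (-8 + (-20 - 23)*0) = -19890/10207 - (-8 - 43*0) = -19890/10207 - (-8 + 0) = -19890/10207 - 1*(-8) = -19890/10207 + 8 = 61766/10207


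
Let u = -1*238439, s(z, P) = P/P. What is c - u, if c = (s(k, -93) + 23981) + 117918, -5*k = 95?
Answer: 380339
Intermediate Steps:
k = -19 (k = -⅕*95 = -19)
s(z, P) = 1
u = -238439
c = 141900 (c = (1 + 23981) + 117918 = 23982 + 117918 = 141900)
c - u = 141900 - 1*(-238439) = 141900 + 238439 = 380339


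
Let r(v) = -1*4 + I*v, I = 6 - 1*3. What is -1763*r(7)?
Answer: -29971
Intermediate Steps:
I = 3 (I = 6 - 3 = 3)
r(v) = -4 + 3*v (r(v) = -1*4 + 3*v = -4 + 3*v)
-1763*r(7) = -1763*(-4 + 3*7) = -1763*(-4 + 21) = -1763*17 = -29971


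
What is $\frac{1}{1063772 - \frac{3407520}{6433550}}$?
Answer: $\frac{643355}{684382694308} \approx 9.4005 \cdot 10^{-7}$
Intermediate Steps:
$\frac{1}{1063772 - \frac{3407520}{6433550}} = \frac{1}{1063772 - \frac{340752}{643355}} = \frac{1}{\frac{684382694308}{643355}} = \frac{643355}{684382694308}$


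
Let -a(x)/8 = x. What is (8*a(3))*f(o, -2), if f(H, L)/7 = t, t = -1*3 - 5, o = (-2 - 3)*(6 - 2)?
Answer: 10752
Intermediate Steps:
a(x) = -8*x
o = -20 (o = -5*4 = -20)
t = -8 (t = -3 - 5 = -8)
f(H, L) = -56 (f(H, L) = 7*(-8) = -56)
(8*a(3))*f(o, -2) = (8*(-8*3))*(-56) = (8*(-24))*(-56) = -192*(-56) = 10752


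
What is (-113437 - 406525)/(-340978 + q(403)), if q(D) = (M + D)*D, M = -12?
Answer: 519962/183405 ≈ 2.8350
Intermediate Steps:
q(D) = D*(-12 + D) (q(D) = (-12 + D)*D = D*(-12 + D))
(-113437 - 406525)/(-340978 + q(403)) = (-113437 - 406525)/(-340978 + 403*(-12 + 403)) = -519962/(-340978 + 403*391) = -519962/(-340978 + 157573) = -519962/(-183405) = -519962*(-1/183405) = 519962/183405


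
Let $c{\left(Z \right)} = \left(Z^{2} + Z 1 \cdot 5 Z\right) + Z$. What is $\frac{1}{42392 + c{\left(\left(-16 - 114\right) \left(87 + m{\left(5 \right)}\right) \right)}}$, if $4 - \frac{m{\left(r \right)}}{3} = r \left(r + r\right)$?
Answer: $\frac{1}{263790422} \approx 3.7909 \cdot 10^{-9}$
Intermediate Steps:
$m{\left(r \right)} = 12 - 6 r^{2}$ ($m{\left(r \right)} = 12 - 3 r \left(r + r\right) = 12 - 3 r 2 r = 12 - 3 \cdot 2 r^{2} = 12 - 6 r^{2}$)
$c{\left(Z \right)} = Z + 6 Z^{2}$ ($c{\left(Z \right)} = \left(Z^{2} + Z 5 Z\right) + Z = \left(Z^{2} + 5 Z Z\right) + Z = \left(Z^{2} + 5 Z^{2}\right) + Z = 6 Z^{2} + Z = Z + 6 Z^{2}$)
$\frac{1}{42392 + c{\left(\left(-16 - 114\right) \left(87 + m{\left(5 \right)}\right) \right)}} = \frac{1}{42392 + \left(-16 - 114\right) \left(87 + \left(12 - 6 \cdot 5^{2}\right)\right) \left(1 + 6 \left(-16 - 114\right) \left(87 + \left(12 - 6 \cdot 5^{2}\right)\right)\right)} = \frac{1}{42392 + - 130 \left(87 + \left(12 - 150\right)\right) \left(1 + 6 \left(- 130 \left(87 + \left(12 - 150\right)\right)\right)\right)} = \frac{1}{42392 + - 130 \left(87 - 138\right) \left(1 + 6 \left(- 130 \left(87 - 138\right)\right)\right)} = \frac{1}{42392 + \left(-130\right) \left(-51\right) \left(1 + 6 \left(\left(-130\right) \left(-51\right)\right)\right)} = \frac{1}{42392 + 6630 \left(1 + 6 \cdot 6630\right)} = \frac{1}{42392 + 6630 \left(1 + 39780\right)} = \frac{1}{42392 + 6630 \cdot 39781} = \frac{1}{42392 + 263748030} = \frac{1}{263790422}$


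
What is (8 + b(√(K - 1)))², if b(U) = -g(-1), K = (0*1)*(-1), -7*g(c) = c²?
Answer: 3249/49 ≈ 66.306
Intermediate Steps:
g(c) = -c²/7
K = 0 (K = 0*(-1) = 0)
b(U) = ⅐ (b(U) = -(-1)*(-1)²/7 = -(-1)/7 = -1*(-⅐) = ⅐)
(8 + b(√(K - 1)))² = (8 + ⅐)² = (57/7)² = 3249/49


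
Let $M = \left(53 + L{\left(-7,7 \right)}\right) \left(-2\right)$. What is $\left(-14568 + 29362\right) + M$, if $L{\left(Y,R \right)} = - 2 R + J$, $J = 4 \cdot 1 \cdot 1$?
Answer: $14708$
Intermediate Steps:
$J = 4$ ($J = 4 \cdot 1 = 4$)
$L{\left(Y,R \right)} = 4 - 2 R$ ($L{\left(Y,R \right)} = - 2 R + 4 = 4 - 2 R$)
$M = -86$ ($M = \left(53 + \left(4 - 14\right)\right) \left(-2\right) = \left(53 - 10\right) \left(-2\right) = 43 \left(-2\right) = -86$)
$\left(-14568 + 29362\right) + M = \left(-14568 + 29362\right) - 86 = 14794 - 86 = 14708$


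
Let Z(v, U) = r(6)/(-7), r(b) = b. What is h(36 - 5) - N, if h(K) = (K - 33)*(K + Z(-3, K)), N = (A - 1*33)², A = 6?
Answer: -5525/7 ≈ -789.29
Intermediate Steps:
Z(v, U) = -6/7 (Z(v, U) = 6/(-7) = 6*(-⅐) = -6/7)
N = 729 (N = (6 - 1*33)² = (6 - 33)² = (-27)² = 729)
h(K) = (-33 + K)*(-6/7 + K) (h(K) = (K - 33)*(K - 6/7) = (-33 + K)*(-6/7 + K))
h(36 - 5) - N = (198/7 + (36 - 5)² - 237*(36 - 5)/7) - 1*729 = (198/7 + 31² - 237/7*31) - 729 = (198/7 + 961 - 7347/7) - 729 = -422/7 - 729 = -5525/7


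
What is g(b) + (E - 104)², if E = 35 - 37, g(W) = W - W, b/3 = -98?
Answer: 11236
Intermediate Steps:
b = -294 (b = 3*(-98) = -294)
g(W) = 0
E = -2
g(b) + (E - 104)² = 0 + (-2 - 104)² = 0 + (-106)² = 0 + 11236 = 11236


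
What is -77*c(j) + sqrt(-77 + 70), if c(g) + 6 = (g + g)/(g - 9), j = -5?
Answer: 407 + I*sqrt(7) ≈ 407.0 + 2.6458*I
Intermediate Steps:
c(g) = -6 + 2*g/(-9 + g) (c(g) = -6 + (g + g)/(g - 9) = -6 + (2*g)/(-9 + g) = -6 + 2*g/(-9 + g))
-77*c(j) + sqrt(-77 + 70) = -154*(27 - 2*(-5))/(-9 - 5) + sqrt(-77 + 70) = -154*(27 + 10)/(-14) + sqrt(-7) = -154*(-1)*37/14 + I*sqrt(7) = -77*(-37/7) + I*sqrt(7) = 407 + I*sqrt(7)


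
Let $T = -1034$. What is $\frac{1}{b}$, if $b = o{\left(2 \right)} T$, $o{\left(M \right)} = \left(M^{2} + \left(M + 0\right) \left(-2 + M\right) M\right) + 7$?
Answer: $- \frac{1}{11374} \approx -8.792 \cdot 10^{-5}$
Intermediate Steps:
$o{\left(M \right)} = 7 + M^{2} + M^{2} \left(-2 + M\right)$ ($o{\left(M \right)} = \left(M^{2} + M \left(-2 + M\right) M\right) + 7 = \left(M^{2} + M^{2} \left(-2 + M\right)\right) + 7 = 7 + M^{2} + M^{2} \left(-2 + M\right)$)
$b = -11374$ ($b = \left(7 + 2^{3} - 2^{2}\right) \left(-1034\right) = \left(7 + 8 - 4\right) \left(-1034\right) = 11 \left(-1034\right) = -11374$)
$\frac{1}{b} = \frac{1}{-11374} = - \frac{1}{11374}$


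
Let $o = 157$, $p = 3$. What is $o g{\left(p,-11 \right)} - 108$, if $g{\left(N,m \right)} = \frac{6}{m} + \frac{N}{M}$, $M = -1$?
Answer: $- \frac{7311}{11} \approx -664.64$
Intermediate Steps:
$g{\left(N,m \right)} = - N + \frac{6}{m}$ ($g{\left(N,m \right)} = \frac{6}{m} + \frac{N}{-1} = \frac{6}{m} + N \left(-1\right) = \frac{6}{m} - N = - N + \frac{6}{m}$)
$o g{\left(p,-11 \right)} - 108 = 157 \left(\left(-1\right) 3 + \frac{6}{-11}\right) - 108 = 157 \left(-3 + 6 \left(- \frac{1}{11}\right)\right) - 108 = 157 \left(-3 - \frac{6}{11}\right) - 108 = 157 \left(- \frac{39}{11}\right) - 108 = - \frac{6123}{11} - 108 = - \frac{7311}{11}$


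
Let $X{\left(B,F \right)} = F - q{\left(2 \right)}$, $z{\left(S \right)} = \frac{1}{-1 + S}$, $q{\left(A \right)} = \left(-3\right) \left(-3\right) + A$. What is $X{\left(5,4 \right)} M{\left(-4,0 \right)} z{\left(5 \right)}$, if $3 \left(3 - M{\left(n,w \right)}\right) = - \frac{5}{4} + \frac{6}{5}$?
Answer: $- \frac{1267}{240} \approx -5.2792$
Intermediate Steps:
$M{\left(n,w \right)} = \frac{181}{60}$ ($M{\left(n,w \right)} = 3 - \frac{- \frac{5}{4} + \frac{6}{5}}{3} = 3 - - \frac{1}{60} = 3 + \frac{1}{60} = \frac{181}{60}$)
$q{\left(A \right)} = 9 + A$
$X{\left(B,F \right)} = -11 + F$ ($X{\left(B,F \right)} = F - \left(9 + 2\right) = F - 11 = -11 + F$)
$X{\left(5,4 \right)} M{\left(-4,0 \right)} z{\left(5 \right)} = \frac{\left(-11 + 4\right) \frac{181}{60}}{-1 + 5} = \frac{\left(-7\right) \frac{181}{60}}{4} = \left(- \frac{1267}{60}\right) \frac{1}{4} = - \frac{1267}{240}$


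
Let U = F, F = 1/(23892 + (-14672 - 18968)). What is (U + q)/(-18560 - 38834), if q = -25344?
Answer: 247053313/559476712 ≈ 0.44158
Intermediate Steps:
F = -1/9748 (F = 1/(23892 - 33640) = 1/(-9748) = -1/9748 ≈ -0.00010259)
U = -1/9748 ≈ -0.00010259
(U + q)/(-18560 - 38834) = (-1/9748 - 25344)/(-18560 - 38834) = -247053313/9748/(-57394) = -247053313/9748*(-1/57394) = 247053313/559476712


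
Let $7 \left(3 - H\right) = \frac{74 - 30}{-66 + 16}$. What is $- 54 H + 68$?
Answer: $- \frac{17638}{175} \approx -100.79$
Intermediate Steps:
$H = \frac{547}{175}$ ($H = 3 - \frac{\left(74 - 30\right) \frac{1}{-66 + 16}}{7} = 3 - \frac{44 \frac{1}{-50}}{7} = 3 - \frac{44 \left(- \frac{1}{50}\right)}{7} = 3 - - \frac{22}{175} = 3 + \frac{22}{175} = \frac{547}{175} \approx 3.1257$)
$- 54 H + 68 = \left(-54\right) \frac{547}{175} + 68 = - \frac{29538}{175} + 68 = - \frac{17638}{175}$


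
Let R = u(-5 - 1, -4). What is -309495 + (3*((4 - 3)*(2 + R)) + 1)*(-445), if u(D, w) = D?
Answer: -304600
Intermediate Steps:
R = -6 (R = -5 - 1 = -6)
-309495 + (3*((4 - 3)*(2 + R)) + 1)*(-445) = -309495 + (3*((4 - 3)*(2 - 6)) + 1)*(-445) = -309495 + (3*(1*(-4)) + 1)*(-445) = -309495 + (3*(-4) + 1)*(-445) = -309495 + (-12 + 1)*(-445) = -309495 - 11*(-445) = -309495 + 4895 = -304600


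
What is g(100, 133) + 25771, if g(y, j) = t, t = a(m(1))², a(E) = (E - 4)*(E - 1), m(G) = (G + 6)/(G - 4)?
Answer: 2123551/81 ≈ 26217.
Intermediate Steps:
m(G) = (6 + G)/(-4 + G)
a(E) = (-1 + E)*(-4 + E) (a(E) = (-4 + E)*(-1 + E) = (-1 + E)*(-4 + E))
t = 36100/81 (t = (4 + ((6 + 1)/(-4 + 1))² - 5*(6 + 1)/(-4 + 1))² = (4 + (7/(-3))² - 5*7/(-3))² = (4 + (-⅓*7)² - (-5)*7/3)² = (4 + (-7/3)² - 5*(-7/3))² = (4 + 49/9 + 35/3)² = (190/9)² = 36100/81 ≈ 445.68)
g(y, j) = 36100/81
g(100, 133) + 25771 = 36100/81 + 25771 = 2123551/81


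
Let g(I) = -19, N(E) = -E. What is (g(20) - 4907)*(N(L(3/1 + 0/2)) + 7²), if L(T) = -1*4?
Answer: -261078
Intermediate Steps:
L(T) = -4
(g(20) - 4907)*(N(L(3/1 + 0/2)) + 7²) = (-19 - 4907)*(-1*(-4) + 7²) = -4926*(4 + 49) = -4926*53 = -261078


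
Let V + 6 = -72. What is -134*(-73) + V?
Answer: 9704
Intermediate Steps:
V = -78 (V = -6 - 72 = -78)
-134*(-73) + V = -134*(-73) - 78 = 9782 - 78 = 9704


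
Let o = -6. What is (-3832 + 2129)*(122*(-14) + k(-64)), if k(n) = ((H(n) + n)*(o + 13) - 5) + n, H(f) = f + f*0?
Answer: 4552119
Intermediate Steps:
H(f) = f (H(f) = f + 0 = f)
k(n) = -5 + 15*n (k(n) = ((n + n)*(-6 + 13) - 5) + n = ((2*n)*7 - 5) + n = (14*n - 5) + n = (-5 + 14*n) + n = -5 + 15*n)
(-3832 + 2129)*(122*(-14) + k(-64)) = (-3832 + 2129)*(122*(-14) + (-5 + 15*(-64))) = -1703*(-1708 + (-5 - 960)) = -1703*(-1708 - 965) = -1703*(-2673) = 4552119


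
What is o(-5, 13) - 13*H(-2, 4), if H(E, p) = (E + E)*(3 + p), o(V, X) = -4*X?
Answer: 312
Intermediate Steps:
H(E, p) = 2*E*(3 + p) (H(E, p) = (2*E)*(3 + p) = 2*E*(3 + p))
o(-5, 13) - 13*H(-2, 4) = -4*13 - 26*(-2)*(3 + 4) = -52 - 26*(-2)*7 = -52 - 13*(-28) = -52 + 364 = 312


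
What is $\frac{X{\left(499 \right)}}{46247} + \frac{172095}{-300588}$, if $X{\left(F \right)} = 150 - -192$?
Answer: $- \frac{2618692123}{4633764412} \approx -0.56513$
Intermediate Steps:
$X{\left(F \right)} = 342$ ($X{\left(F \right)} = 150 + 192 = 342$)
$\frac{X{\left(499 \right)}}{46247} + \frac{172095}{-300588} = \frac{342}{46247} + \frac{172095}{-300588} = 342 \cdot \frac{1}{46247} + 172095 \left(- \frac{1}{300588}\right) = \frac{342}{46247} - \frac{57365}{100196} = - \frac{2618692123}{4633764412}$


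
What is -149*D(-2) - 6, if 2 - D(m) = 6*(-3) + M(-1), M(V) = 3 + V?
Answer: -2688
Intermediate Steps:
D(m) = 18 (D(m) = 2 - (6*(-3) + (3 - 1)) = 2 - (-18 + 2) = 2 - 1*(-16) = 2 + 16 = 18)
-149*D(-2) - 6 = -149*18 - 6 = -2682 - 6 = -2688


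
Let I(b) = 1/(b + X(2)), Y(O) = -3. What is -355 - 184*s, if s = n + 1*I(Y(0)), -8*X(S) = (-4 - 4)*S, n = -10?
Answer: 1669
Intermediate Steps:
X(S) = S (X(S) = -(-4 - 4)*S/8 = -(-1)*S = S)
I(b) = 1/(2 + b) (I(b) = 1/(b + 2) = 1/(2 + b))
s = -11 (s = -10 + 1/(2 - 3) = -10 + 1/(-1) = -10 + 1*(-1) = -10 - 1 = -11)
-355 - 184*s = -355 - 184*(-11) = -355 + 2024 = 1669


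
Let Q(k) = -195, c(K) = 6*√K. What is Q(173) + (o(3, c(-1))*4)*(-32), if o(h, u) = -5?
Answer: 445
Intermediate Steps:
Q(173) + (o(3, c(-1))*4)*(-32) = -195 - 5*4*(-32) = -195 - 20*(-32) = -195 + 640 = 445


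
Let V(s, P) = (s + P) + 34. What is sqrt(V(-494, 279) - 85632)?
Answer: I*sqrt(85813) ≈ 292.94*I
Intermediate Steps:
V(s, P) = 34 + P + s (V(s, P) = (P + s) + 34 = 34 + P + s)
sqrt(V(-494, 279) - 85632) = sqrt((34 + 279 - 494) - 85632) = sqrt(-181 - 85632) = sqrt(-85813) = I*sqrt(85813)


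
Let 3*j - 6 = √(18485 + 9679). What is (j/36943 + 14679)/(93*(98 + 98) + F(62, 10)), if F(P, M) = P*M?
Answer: 542286299/696301664 + √7041/1044452496 ≈ 0.77881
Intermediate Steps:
j = 2 + 2*√7041/3 (j = 2 + √(18485 + 9679)/3 = 2 + √28164/3 = 2 + (2*√7041)/3 = 2 + 2*√7041/3 ≈ 57.940)
F(P, M) = M*P
(j/36943 + 14679)/(93*(98 + 98) + F(62, 10)) = ((2 + 2*√7041/3)/36943 + 14679)/(93*(98 + 98) + 10*62) = ((2 + 2*√7041/3)*(1/36943) + 14679)/(93*196 + 620) = ((2/36943 + 2*√7041/110829) + 14679)/(18228 + 620) = (542286299/36943 + 2*√7041/110829)/18848 = (542286299/36943 + 2*√7041/110829)*(1/18848) = 542286299/696301664 + √7041/1044452496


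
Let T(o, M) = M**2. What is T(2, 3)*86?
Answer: 774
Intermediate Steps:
T(2, 3)*86 = 3**2*86 = 9*86 = 774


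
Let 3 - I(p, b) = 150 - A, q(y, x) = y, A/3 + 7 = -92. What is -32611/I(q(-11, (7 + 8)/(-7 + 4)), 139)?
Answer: 32611/444 ≈ 73.448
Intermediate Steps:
A = -297 (A = -21 + 3*(-92) = -21 - 276 = -297)
I(p, b) = -444 (I(p, b) = 3 - (150 - 1*(-297)) = 3 - (150 + 297) = 3 - 1*447 = 3 - 447 = -444)
-32611/I(q(-11, (7 + 8)/(-7 + 4)), 139) = -32611/(-444) = -32611*(-1/444) = 32611/444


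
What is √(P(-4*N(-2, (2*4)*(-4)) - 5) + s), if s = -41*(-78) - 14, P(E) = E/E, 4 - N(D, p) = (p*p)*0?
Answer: 7*√65 ≈ 56.436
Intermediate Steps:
N(D, p) = 4 (N(D, p) = 4 - p*p*0 = 4 - p²*0 = 4 - 1*0 = 4 + 0 = 4)
P(E) = 1
s = 3184 (s = 3198 - 14 = 3184)
√(P(-4*N(-2, (2*4)*(-4)) - 5) + s) = √(1 + 3184) = √3185 = 7*√65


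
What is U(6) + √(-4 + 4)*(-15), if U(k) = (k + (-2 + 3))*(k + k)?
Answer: 84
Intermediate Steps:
U(k) = 2*k*(1 + k) (U(k) = (k + 1)*(2*k) = (1 + k)*(2*k) = 2*k*(1 + k))
U(6) + √(-4 + 4)*(-15) = 2*6*(1 + 6) + √(-4 + 4)*(-15) = 2*6*7 + √0*(-15) = 84 + 0*(-15) = 84 + 0 = 84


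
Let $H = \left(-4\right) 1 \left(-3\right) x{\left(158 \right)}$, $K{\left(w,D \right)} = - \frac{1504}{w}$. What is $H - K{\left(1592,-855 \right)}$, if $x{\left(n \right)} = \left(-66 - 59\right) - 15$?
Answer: $- \frac{334132}{199} \approx -1679.1$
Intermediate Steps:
$x{\left(n \right)} = -140$ ($x{\left(n \right)} = -125 - 15 = -140$)
$H = -1680$ ($H = \left(-4\right) 1 \left(-3\right) \left(-140\right) = \left(-4\right) \left(-3\right) \left(-140\right) = 12 \left(-140\right) = -1680$)
$H - K{\left(1592,-855 \right)} = -1680 - - \frac{1504}{1592} = -1680 - \left(-1504\right) \frac{1}{1592} = -1680 - - \frac{188}{199} = -1680 + \frac{188}{199} = - \frac{334132}{199}$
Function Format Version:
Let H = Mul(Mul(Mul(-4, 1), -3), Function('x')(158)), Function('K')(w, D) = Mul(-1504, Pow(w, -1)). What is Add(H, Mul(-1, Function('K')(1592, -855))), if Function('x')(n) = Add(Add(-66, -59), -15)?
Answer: Rational(-334132, 199) ≈ -1679.1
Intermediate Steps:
Function('x')(n) = -140 (Function('x')(n) = Add(-125, -15) = -140)
H = -1680 (H = Mul(Mul(Mul(-4, 1), -3), -140) = Mul(Mul(-4, -3), -140) = Mul(12, -140) = -1680)
Add(H, Mul(-1, Function('K')(1592, -855))) = Add(-1680, Mul(-1, Mul(-1504, Pow(1592, -1)))) = Add(-1680, Mul(-1, Mul(-1504, Rational(1, 1592)))) = Add(-1680, Mul(-1, Rational(-188, 199))) = Add(-1680, Rational(188, 199)) = Rational(-334132, 199)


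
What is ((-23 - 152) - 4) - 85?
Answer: -264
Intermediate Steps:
((-23 - 152) - 4) - 85 = (-175 - 4) - 85 = -179 - 85 = -264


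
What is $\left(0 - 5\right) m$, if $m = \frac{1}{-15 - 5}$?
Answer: $\frac{1}{4} \approx 0.25$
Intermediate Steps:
$m = - \frac{1}{20}$ ($m = \frac{1}{-20} = - \frac{1}{20} \approx -0.05$)
$\left(0 - 5\right) m = \left(0 - 5\right) \left(- \frac{1}{20}\right) = \left(-5\right) \left(- \frac{1}{20}\right) = \frac{1}{4}$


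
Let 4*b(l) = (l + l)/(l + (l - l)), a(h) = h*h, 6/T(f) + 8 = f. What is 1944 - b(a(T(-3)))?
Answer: 3887/2 ≈ 1943.5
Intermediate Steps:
T(f) = 6/(-8 + f)
a(h) = h²
b(l) = ½ (b(l) = ((l + l)/(l + (l - l)))/4 = ((2*l)/(l + 0))/4 = ((2*l)/l)/4 = (¼)*2 = ½)
1944 - b(a(T(-3))) = 1944 - 1*½ = 1944 - ½ = 3887/2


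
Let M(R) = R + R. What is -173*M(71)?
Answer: -24566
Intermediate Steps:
M(R) = 2*R
-173*M(71) = -346*71 = -173*142 = -24566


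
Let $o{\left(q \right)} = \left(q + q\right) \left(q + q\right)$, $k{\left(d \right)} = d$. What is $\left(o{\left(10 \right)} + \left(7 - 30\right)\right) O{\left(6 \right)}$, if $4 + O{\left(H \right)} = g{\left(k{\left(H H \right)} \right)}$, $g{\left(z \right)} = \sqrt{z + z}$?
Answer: $-1508 + 2262 \sqrt{2} \approx 1691.0$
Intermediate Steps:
$g{\left(z \right)} = \sqrt{2} \sqrt{z}$ ($g{\left(z \right)} = \sqrt{2 z} = \sqrt{2} \sqrt{z}$)
$O{\left(H \right)} = -4 + \sqrt{2} \sqrt{H^{2}}$ ($O{\left(H \right)} = -4 + \sqrt{2} \sqrt{H H} = -4 + \sqrt{2} \sqrt{H^{2}}$)
$o{\left(q \right)} = 4 q^{2}$ ($o{\left(q \right)} = 2 q 2 q = 4 q^{2}$)
$\left(o{\left(10 \right)} + \left(7 - 30\right)\right) O{\left(6 \right)} = \left(4 \cdot 10^{2} + \left(7 - 30\right)\right) \left(-4 + \sqrt{2} \sqrt{6^{2}}\right) = \left(4 \cdot 100 + \left(7 - 30\right)\right) \left(-4 + \sqrt{2} \sqrt{36}\right) = \left(400 - 23\right) \left(-4 + \sqrt{2} \cdot 6\right) = 377 \left(-4 + 6 \sqrt{2}\right) = -1508 + 2262 \sqrt{2}$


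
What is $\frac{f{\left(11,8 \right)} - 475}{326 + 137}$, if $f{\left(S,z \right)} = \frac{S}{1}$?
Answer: $- \frac{464}{463} \approx -1.0022$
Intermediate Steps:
$f{\left(S,z \right)} = S$ ($f{\left(S,z \right)} = S 1 = S$)
$\frac{f{\left(11,8 \right)} - 475}{326 + 137} = \frac{11 - 475}{326 + 137} = - \frac{464}{463}$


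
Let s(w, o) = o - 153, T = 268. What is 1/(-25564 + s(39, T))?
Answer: -1/25449 ≈ -3.9294e-5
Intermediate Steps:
s(w, o) = -153 + o
1/(-25564 + s(39, T)) = 1/(-25564 + (-153 + 268)) = 1/(-25564 + 115) = 1/(-25449) = -1/25449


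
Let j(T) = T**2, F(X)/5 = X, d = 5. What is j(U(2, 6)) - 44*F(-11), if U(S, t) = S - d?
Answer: 2429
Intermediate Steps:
F(X) = 5*X
U(S, t) = -5 + S (U(S, t) = S - 1*5 = S - 5 = -5 + S)
j(U(2, 6)) - 44*F(-11) = (-5 + 2)**2 - 220*(-11) = (-3)**2 - 44*(-55) = 9 + 2420 = 2429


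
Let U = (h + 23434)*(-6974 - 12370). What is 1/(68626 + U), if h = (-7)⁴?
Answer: -1/499683614 ≈ -2.0013e-9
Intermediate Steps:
h = 2401
U = -499752240 (U = (2401 + 23434)*(-6974 - 12370) = 25835*(-19344) = -499752240)
1/(68626 + U) = 1/(68626 - 499752240) = 1/(-499683614) = -1/499683614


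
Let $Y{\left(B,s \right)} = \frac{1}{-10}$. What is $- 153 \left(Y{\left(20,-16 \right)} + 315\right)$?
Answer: $- \frac{481797}{10} \approx -48180.0$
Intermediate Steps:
$Y{\left(B,s \right)} = - \frac{1}{10}$
$- 153 \left(Y{\left(20,-16 \right)} + 315\right) = - 153 \left(- \frac{1}{10} + 315\right) = \left(-153\right) \frac{3149}{10} = - \frac{481797}{10}$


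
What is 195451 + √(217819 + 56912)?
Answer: 195451 + √274731 ≈ 1.9598e+5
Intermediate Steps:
195451 + √(217819 + 56912) = 195451 + √274731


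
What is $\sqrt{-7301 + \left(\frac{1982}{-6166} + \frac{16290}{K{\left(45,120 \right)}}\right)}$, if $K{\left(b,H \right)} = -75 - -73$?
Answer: $\frac{i \sqrt{146815570747}}{3083} \approx 124.28 i$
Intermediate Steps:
$K{\left(b,H \right)} = -2$ ($K{\left(b,H \right)} = -75 + 73 = -2$)
$\sqrt{-7301 + \left(\frac{1982}{-6166} + \frac{16290}{K{\left(45,120 \right)}}\right)} = \sqrt{-7301 + \left(\frac{1982}{-6166} + \frac{16290}{-2}\right)} = \sqrt{-7301 + \left(1982 \left(- \frac{1}{6166}\right) + 16290 \left(- \frac{1}{2}\right)\right)} = \sqrt{-7301 - \frac{25112026}{3083}} = \sqrt{- \frac{47621009}{3083}} = \frac{i \sqrt{146815570747}}{3083}$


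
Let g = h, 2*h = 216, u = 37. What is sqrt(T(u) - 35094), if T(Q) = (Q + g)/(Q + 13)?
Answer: I*sqrt(3509110)/10 ≈ 187.33*I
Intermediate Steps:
h = 108 (h = (1/2)*216 = 108)
g = 108
T(Q) = (108 + Q)/(13 + Q) (T(Q) = (Q + 108)/(Q + 13) = (108 + Q)/(13 + Q))
sqrt(T(u) - 35094) = sqrt((108 + 37)/(13 + 37) - 35094) = sqrt(145/50 - 35094) = sqrt((1/50)*145 - 35094) = sqrt(29/10 - 35094) = sqrt(-350911/10) = I*sqrt(3509110)/10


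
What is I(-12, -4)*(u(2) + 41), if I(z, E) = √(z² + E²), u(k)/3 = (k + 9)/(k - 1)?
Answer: 296*√10 ≈ 936.03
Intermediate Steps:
u(k) = 3*(9 + k)/(-1 + k) (u(k) = 3*((k + 9)/(k - 1)) = 3*((9 + k)/(-1 + k)) = 3*(9 + k)/(-1 + k))
I(z, E) = √(E² + z²)
I(-12, -4)*(u(2) + 41) = √((-4)² + (-12)²)*(3*(9 + 2)/(-1 + 2) + 41) = √(16 + 144)*(3*11/1 + 41) = √160*(3*1*11 + 41) = (4*√10)*(33 + 41) = (4*√10)*74 = 296*√10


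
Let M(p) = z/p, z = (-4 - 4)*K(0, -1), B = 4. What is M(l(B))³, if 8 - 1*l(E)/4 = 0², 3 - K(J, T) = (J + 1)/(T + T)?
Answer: -343/512 ≈ -0.66992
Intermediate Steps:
K(J, T) = 3 - (1 + J)/(2*T) (K(J, T) = 3 - (J + 1)/(T + T) = 3 - (1 + J)/(2*T))
l(E) = 32 (l(E) = 32 - 4*0² = 32 - 4*0 = 32 + 0 = 32)
z = -28 (z = (-4 - 4)*((½)*(-1 - 1*0 + 6*(-1))/(-1)) = -4*(-1)*(-1 + 0 - 6) = -4*(-1)*(-7) = -8*7/2 = -28)
M(p) = -28/p
M(l(B))³ = (-28/32)³ = (-28*1/32)³ = (-7/8)³ = -343/512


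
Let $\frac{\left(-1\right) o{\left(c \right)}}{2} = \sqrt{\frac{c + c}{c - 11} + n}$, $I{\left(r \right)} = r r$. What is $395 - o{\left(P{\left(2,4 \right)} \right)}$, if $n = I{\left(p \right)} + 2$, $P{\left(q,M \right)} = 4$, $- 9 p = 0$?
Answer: $395 + \frac{2 \sqrt{42}}{7} \approx 396.85$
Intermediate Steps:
$p = 0$ ($p = \left(- \frac{1}{9}\right) 0 = 0$)
$I{\left(r \right)} = r^{2}$
$n = 2$ ($n = 0^{2} + 2 = 0 + 2 = 2$)
$o{\left(c \right)} = - 2 \sqrt{2 + \frac{2 c}{-11 + c}}$ ($o{\left(c \right)} = - 2 \sqrt{\frac{c + c}{c - 11} + 2} = - 2 \sqrt{\frac{2 c}{-11 + c} + 2} = - 2 \sqrt{2 + \frac{2 c}{-11 + c}}$)
$395 - o{\left(P{\left(2,4 \right)} \right)} = 395 - - 2 \sqrt{2} \sqrt{\frac{-11 + 2 \cdot 4}{-11 + 4}} = 395 - - 2 \sqrt{2} \sqrt{\frac{-11 + 8}{-7}} = 395 - - 2 \sqrt{2} \sqrt{\left(- \frac{1}{7}\right) \left(-3\right)} = 395 - - 2 \sqrt{2} \sqrt{\frac{3}{7}} = 395 - - 2 \sqrt{2} \frac{\sqrt{21}}{7} = 395 - - \frac{2 \sqrt{42}}{7} = 395 + \frac{2 \sqrt{42}}{7}$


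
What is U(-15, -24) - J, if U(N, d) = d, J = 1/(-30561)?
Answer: -733463/30561 ≈ -24.000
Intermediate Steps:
J = -1/30561 ≈ -3.2721e-5
U(-15, -24) - J = -24 - 1*(-1/30561) = -24 + 1/30561 = -733463/30561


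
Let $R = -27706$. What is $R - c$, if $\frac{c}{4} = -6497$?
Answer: $-1718$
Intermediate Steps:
$c = -25988$ ($c = 4 \left(-6497\right) = -25988$)
$R - c = -27706 - -25988 = -27706 + 25988 = -1718$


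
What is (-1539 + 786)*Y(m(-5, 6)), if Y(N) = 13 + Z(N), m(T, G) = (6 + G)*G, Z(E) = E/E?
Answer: -10542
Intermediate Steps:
Z(E) = 1
m(T, G) = G*(6 + G)
Y(N) = 14 (Y(N) = 13 + 1 = 14)
(-1539 + 786)*Y(m(-5, 6)) = (-1539 + 786)*14 = -753*14 = -10542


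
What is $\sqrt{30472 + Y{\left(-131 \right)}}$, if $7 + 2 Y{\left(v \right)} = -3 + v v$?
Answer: $\frac{\sqrt{156190}}{2} \approx 197.6$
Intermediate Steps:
$Y{\left(v \right)} = -5 + \frac{v^{2}}{2}$ ($Y{\left(v \right)} = - \frac{7}{2} + \frac{-3 + v v}{2} = - \frac{7}{2} + \frac{-3 + v^{2}}{2} = - \frac{7}{2} + \left(- \frac{3}{2} + \frac{v^{2}}{2}\right) = -5 + \frac{v^{2}}{2}$)
$\sqrt{30472 + Y{\left(-131 \right)}} = \sqrt{30472 - \left(5 - \frac{\left(-131\right)^{2}}{2}\right)} = \sqrt{30472 + \left(-5 + \frac{1}{2} \cdot 17161\right)} = \sqrt{30472 + \left(-5 + \frac{17161}{2}\right)} = \sqrt{30472 + \frac{17151}{2}} = \sqrt{\frac{78095}{2}} = \frac{\sqrt{156190}}{2}$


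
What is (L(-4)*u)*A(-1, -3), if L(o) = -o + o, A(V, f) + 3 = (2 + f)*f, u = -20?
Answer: 0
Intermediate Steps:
A(V, f) = -3 + f*(2 + f) (A(V, f) = -3 + (2 + f)*f = -3 + f*(2 + f))
L(o) = 0
(L(-4)*u)*A(-1, -3) = (0*(-20))*(-3 + (-3)² + 2*(-3)) = 0*(-3 + 9 - 6) = 0*0 = 0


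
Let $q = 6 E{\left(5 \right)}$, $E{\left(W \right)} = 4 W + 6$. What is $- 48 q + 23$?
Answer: $-7465$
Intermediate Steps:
$E{\left(W \right)} = 6 + 4 W$
$q = 156$ ($q = 6 \left(6 + 4 \cdot 5\right) = 6 \left(6 + 20\right) = 6 \cdot 26 = 156$)
$- 48 q + 23 = \left(-48\right) 156 + 23 = -7488 + 23 = -7465$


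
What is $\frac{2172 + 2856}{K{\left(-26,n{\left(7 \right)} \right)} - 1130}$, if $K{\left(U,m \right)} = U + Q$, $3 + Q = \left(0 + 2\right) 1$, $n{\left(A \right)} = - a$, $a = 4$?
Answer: $- \frac{5028}{1157} \approx -4.3457$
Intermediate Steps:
$n{\left(A \right)} = -4$ ($n{\left(A \right)} = \left(-1\right) 4 = -4$)
$Q = -1$ ($Q = -3 + \left(0 + 2\right) 1 = -3 + 2 \cdot 1 = -3 + 2 = -1$)
$K{\left(U,m \right)} = -1 + U$ ($K{\left(U,m \right)} = U - 1 = -1 + U$)
$\frac{2172 + 2856}{K{\left(-26,n{\left(7 \right)} \right)} - 1130} = \frac{2172 + 2856}{\left(-1 - 26\right) - 1130} = \frac{5028}{-27 - 1130} = \frac{5028}{-1157} = 5028 \left(- \frac{1}{1157}\right) = - \frac{5028}{1157}$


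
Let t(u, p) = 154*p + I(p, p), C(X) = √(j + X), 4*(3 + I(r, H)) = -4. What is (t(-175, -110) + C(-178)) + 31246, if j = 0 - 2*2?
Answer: 14302 + I*√182 ≈ 14302.0 + 13.491*I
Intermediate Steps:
I(r, H) = -4 (I(r, H) = -3 + (¼)*(-4) = -3 - 1 = -4)
j = -4 (j = 0 - 4 = -4)
C(X) = √(-4 + X)
t(u, p) = -4 + 154*p (t(u, p) = 154*p - 4 = -4 + 154*p)
(t(-175, -110) + C(-178)) + 31246 = ((-4 + 154*(-110)) + √(-4 - 178)) + 31246 = ((-4 - 16940) + √(-182)) + 31246 = (-16944 + I*√182) + 31246 = 14302 + I*√182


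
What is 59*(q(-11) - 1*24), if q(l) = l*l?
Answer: 5723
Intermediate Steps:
q(l) = l²
59*(q(-11) - 1*24) = 59*((-11)² - 1*24) = 59*(121 - 24) = 59*97 = 5723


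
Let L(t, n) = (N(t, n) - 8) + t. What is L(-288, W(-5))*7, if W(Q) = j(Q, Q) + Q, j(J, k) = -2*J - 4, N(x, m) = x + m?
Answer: -4081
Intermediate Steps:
N(x, m) = m + x
j(J, k) = -4 - 2*J
W(Q) = -4 - Q (W(Q) = (-4 - 2*Q) + Q = -4 - Q)
L(t, n) = -8 + n + 2*t (L(t, n) = ((n + t) - 8) + t = (-8 + n + t) + t = -8 + n + 2*t)
L(-288, W(-5))*7 = (-8 + (-4 - 1*(-5)) + 2*(-288))*7 = (-8 + (-4 + 5) - 576)*7 = (-8 + 1 - 576)*7 = -583*7 = -4081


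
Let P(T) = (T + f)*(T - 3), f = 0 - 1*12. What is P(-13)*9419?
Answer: 3767600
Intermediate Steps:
f = -12 (f = 0 - 12 = -12)
P(T) = (-12 + T)*(-3 + T) (P(T) = (T - 12)*(T - 3) = (-12 + T)*(-3 + T))
P(-13)*9419 = (36 + (-13)**2 - 15*(-13))*9419 = (36 + 169 + 195)*9419 = 400*9419 = 3767600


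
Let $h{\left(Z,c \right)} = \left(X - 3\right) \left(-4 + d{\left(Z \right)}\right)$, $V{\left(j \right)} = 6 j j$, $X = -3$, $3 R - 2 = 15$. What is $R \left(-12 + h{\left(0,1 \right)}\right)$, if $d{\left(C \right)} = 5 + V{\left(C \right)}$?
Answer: $-102$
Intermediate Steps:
$R = \frac{17}{3}$ ($R = \frac{2}{3} + \frac{1}{3} \cdot 15 = \frac{2}{3} + 5 = \frac{17}{3} \approx 5.6667$)
$V{\left(j \right)} = 6 j^{2}$
$d{\left(C \right)} = 5 + 6 C^{2}$
$h{\left(Z,c \right)} = -6 - 36 Z^{2}$ ($h{\left(Z,c \right)} = \left(-3 - 3\right) \left(-4 + \left(5 + 6 Z^{2}\right)\right) = \left(-3 - 3\right) \left(1 + 6 Z^{2}\right) = - 6 \left(1 + 6 Z^{2}\right) = -6 - 36 Z^{2}$)
$R \left(-12 + h{\left(0,1 \right)}\right) = \frac{17 \left(-12 - \left(6 + 36 \cdot 0^{2}\right)\right)}{3} = \frac{17 \left(-12 - 6\right)}{3} = \frac{17}{3} \left(-18\right) = -102$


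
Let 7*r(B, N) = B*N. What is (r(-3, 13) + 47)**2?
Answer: 84100/49 ≈ 1716.3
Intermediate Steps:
r(B, N) = B*N/7 (r(B, N) = (B*N)/7 = B*N/7)
(r(-3, 13) + 47)**2 = ((1/7)*(-3)*13 + 47)**2 = (-39/7 + 47)**2 = (290/7)**2 = 84100/49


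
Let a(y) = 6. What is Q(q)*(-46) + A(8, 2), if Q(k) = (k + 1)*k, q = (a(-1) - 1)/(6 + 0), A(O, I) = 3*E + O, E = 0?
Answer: -1121/18 ≈ -62.278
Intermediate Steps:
A(O, I) = O (A(O, I) = 3*0 + O = 0 + O = O)
q = 5/6 (q = (6 - 1)/(6 + 0) = 5/6 ≈ 0.83333)
Q(k) = k*(1 + k) (Q(k) = (1 + k)*k = k*(1 + k))
Q(q)*(-46) + A(8, 2) = (5*(1 + 5/6)/6)*(-46) + 8 = ((5/6)*(11/6))*(-46) + 8 = (55/36)*(-46) + 8 = -1265/18 + 8 = -1121/18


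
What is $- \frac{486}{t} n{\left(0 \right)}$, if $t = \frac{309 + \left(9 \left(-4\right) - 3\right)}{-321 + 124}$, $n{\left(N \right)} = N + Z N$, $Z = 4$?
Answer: $0$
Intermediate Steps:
$n{\left(N \right)} = 5 N$ ($n{\left(N \right)} = N + 4 N = 5 N$)
$t = - \frac{270}{197}$ ($t = \frac{309 - 39}{-197} = \left(309 - 39\right) \left(- \frac{1}{197}\right) = 270 \left(- \frac{1}{197}\right) = - \frac{270}{197} \approx -1.3706$)
$- \frac{486}{t} n{\left(0 \right)} = - \frac{486}{- \frac{270}{197}} \cdot 5 \cdot 0 = \left(-486\right) \left(- \frac{197}{270}\right) 0 = \frac{1773}{5} \cdot 0 = 0$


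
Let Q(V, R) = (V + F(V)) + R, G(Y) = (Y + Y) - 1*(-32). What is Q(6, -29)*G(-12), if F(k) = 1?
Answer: -176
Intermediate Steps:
G(Y) = 32 + 2*Y (G(Y) = 2*Y + 32 = 32 + 2*Y)
Q(V, R) = 1 + R + V (Q(V, R) = (V + 1) + R = (1 + V) + R = 1 + R + V)
Q(6, -29)*G(-12) = (1 - 29 + 6)*(32 + 2*(-12)) = -22*(32 - 24) = -22*8 = -176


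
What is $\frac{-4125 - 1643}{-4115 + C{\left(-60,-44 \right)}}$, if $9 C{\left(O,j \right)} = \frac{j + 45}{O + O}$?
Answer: $\frac{6229440}{4444201} \approx 1.4017$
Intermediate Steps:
$C{\left(O,j \right)} = \frac{45 + j}{18 O}$ ($C{\left(O,j \right)} = \frac{\left(j + 45\right) \frac{1}{O + O}}{9} = \frac{\left(45 + j\right) \frac{1}{2 O}}{9} = \frac{\frac{1}{2} \frac{1}{O} \left(45 + j\right)}{9} = \frac{45 + j}{18 O}$)
$\frac{-4125 - 1643}{-4115 + C{\left(-60,-44 \right)}} = \frac{-4125 - 1643}{-4115 + \frac{45 - 44}{18 \left(-60\right)}} = - \frac{5768}{-4115 + \frac{1}{18} \left(- \frac{1}{60}\right) 1} = - \frac{5768}{-4115 - \frac{1}{1080}} = - \frac{5768}{- \frac{4444201}{1080}} = \left(-5768\right) \left(- \frac{1080}{4444201}\right) = \frac{6229440}{4444201}$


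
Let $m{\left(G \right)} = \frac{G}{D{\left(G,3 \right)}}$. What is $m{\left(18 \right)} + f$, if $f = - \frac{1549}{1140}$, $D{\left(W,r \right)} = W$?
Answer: $- \frac{409}{1140} \approx -0.35877$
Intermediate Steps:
$f = - \frac{1549}{1140}$ ($f = \left(-1549\right) \frac{1}{1140} = - \frac{1549}{1140} \approx -1.3588$)
$m{\left(G \right)} = 1$ ($m{\left(G \right)} = \frac{G}{G} = 1$)
$m{\left(18 \right)} + f = 1 - \frac{1549}{1140} = - \frac{409}{1140}$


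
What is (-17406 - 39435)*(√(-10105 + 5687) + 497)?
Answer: -28249977 - 2671527*I*√2 ≈ -2.825e+7 - 3.7781e+6*I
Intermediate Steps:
(-17406 - 39435)*(√(-10105 + 5687) + 497) = -56841*(√(-4418) + 497) = -56841*(47*I*√2 + 497) = -56841*(497 + 47*I*√2) = -28249977 - 2671527*I*√2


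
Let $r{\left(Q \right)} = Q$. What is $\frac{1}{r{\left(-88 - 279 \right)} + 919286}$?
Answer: $\frac{1}{918919} \approx 1.0882 \cdot 10^{-6}$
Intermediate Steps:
$\frac{1}{r{\left(-88 - 279 \right)} + 919286} = \frac{1}{\left(-88 - 279\right) + 919286} = \frac{1}{-367 + 919286} = \frac{1}{918919}$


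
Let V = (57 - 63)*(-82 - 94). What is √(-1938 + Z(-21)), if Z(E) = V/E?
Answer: I*√97426/7 ≈ 44.59*I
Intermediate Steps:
V = 1056 (V = -6*(-176) = 1056)
Z(E) = 1056/E
√(-1938 + Z(-21)) = √(-1938 + 1056/(-21)) = √(-1938 + 1056*(-1/21)) = √(-1938 - 352/7) = √(-13918/7) = I*√97426/7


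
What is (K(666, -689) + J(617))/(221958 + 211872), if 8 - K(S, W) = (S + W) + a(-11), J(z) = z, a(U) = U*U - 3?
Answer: 53/43383 ≈ 0.0012217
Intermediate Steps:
a(U) = -3 + U² (a(U) = U² - 3 = -3 + U²)
K(S, W) = -110 - S - W (K(S, W) = 8 - ((S + W) + (-3 + (-11)²)) = 8 - ((S + W) + (-3 + 121)) = 8 - ((S + W) + 118) = 8 - (118 + S + W) = 8 + (-118 - S - W) = -110 - S - W)
(K(666, -689) + J(617))/(221958 + 211872) = ((-110 - 1*666 - 1*(-689)) + 617)/(221958 + 211872) = ((-110 - 666 + 689) + 617)/433830 = (-87 + 617)*(1/433830) = 530*(1/433830) = 53/43383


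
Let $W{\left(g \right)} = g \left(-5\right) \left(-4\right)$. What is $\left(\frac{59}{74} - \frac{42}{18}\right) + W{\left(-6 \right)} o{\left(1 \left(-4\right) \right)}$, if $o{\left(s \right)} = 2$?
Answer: $- \frac{53621}{222} \approx -241.54$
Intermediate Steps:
$W{\left(g \right)} = 20 g$ ($W{\left(g \right)} = - 5 g \left(-4\right) = 20 g$)
$\left(\frac{59}{74} - \frac{42}{18}\right) + W{\left(-6 \right)} o{\left(1 \left(-4\right) \right)} = \left(\frac{59}{74} - \frac{42}{18}\right) + 20 \left(-6\right) 2 = \left(59 \cdot \frac{1}{74} - \frac{7}{3}\right) - 240 = \left(\frac{59}{74} - \frac{7}{3}\right) - 240 = - \frac{341}{222} - 240 = - \frac{53621}{222}$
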